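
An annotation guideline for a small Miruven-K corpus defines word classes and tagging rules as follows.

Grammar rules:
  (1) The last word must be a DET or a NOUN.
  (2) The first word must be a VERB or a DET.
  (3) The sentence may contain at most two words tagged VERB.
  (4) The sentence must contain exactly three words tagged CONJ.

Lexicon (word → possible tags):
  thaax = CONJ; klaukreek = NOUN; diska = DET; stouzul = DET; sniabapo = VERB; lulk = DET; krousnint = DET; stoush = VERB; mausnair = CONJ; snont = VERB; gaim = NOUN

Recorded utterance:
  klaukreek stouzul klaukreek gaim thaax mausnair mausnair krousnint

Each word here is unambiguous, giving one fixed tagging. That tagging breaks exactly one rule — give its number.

2

Fixed tagging: NOUN DET NOUN NOUN CONJ CONJ CONJ DET.
Checking each rule: R1 ok, R2 fails, R3 ok, R4 ok.
Only rule 2 fails.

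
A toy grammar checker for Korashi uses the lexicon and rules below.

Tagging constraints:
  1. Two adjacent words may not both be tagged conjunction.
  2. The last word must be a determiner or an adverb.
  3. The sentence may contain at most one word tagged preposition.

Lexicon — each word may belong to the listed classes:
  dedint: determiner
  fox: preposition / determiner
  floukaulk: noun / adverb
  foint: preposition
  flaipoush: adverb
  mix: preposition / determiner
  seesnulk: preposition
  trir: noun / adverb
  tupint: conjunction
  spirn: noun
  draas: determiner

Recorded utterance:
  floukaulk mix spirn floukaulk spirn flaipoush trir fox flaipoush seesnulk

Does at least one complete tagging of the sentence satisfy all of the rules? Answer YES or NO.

NO

Candidates per position — 1:floukaulk {noun,adverb}; 2:mix {preposition,determiner}; 3:spirn {noun}; 4:floukaulk {noun,adverb}; 5:spirn {noun}; 6:flaipoush {adverb}; 7:trir {noun,adverb}; 8:fox {preposition,determiner}; 9:flaipoush {adverb}; 10:seesnulk {preposition}.
Rule 2 cannot be satisfied by any choice of tags from the lexicon.
So there is no consistent tagging.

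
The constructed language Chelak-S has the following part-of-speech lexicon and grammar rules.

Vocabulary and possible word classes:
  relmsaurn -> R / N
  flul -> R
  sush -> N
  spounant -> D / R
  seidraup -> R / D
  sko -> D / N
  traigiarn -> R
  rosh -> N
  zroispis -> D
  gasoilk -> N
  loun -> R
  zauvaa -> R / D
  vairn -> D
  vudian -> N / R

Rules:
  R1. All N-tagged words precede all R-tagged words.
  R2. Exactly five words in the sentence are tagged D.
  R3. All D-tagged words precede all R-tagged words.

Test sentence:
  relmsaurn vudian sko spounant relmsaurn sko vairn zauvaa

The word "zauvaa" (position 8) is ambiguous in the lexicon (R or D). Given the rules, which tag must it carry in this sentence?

D

Candidates per position — 1:relmsaurn {R,N}; 2:vudian {N,R}; 3:sko {D,N}; 4:spounant {D,R}; 5:relmsaurn {R,N}; 6:sko {D,N}; 7:vairn {D}; 8:zauvaa {R,D}.
At position 1, choosing R makes rule 3 impossible to satisfy; hence N.
At position 2, choosing R makes rule 3 impossible to satisfy; hence N.
At position 3, choosing N makes rule 2 impossible to satisfy; hence D.
At position 4, choosing R makes rule 2 impossible to satisfy; hence D.
At position 5, choosing R makes rule 3 impossible to satisfy; hence N.
At position 6, choosing N makes rule 2 impossible to satisfy; hence D.
At position 8, choosing R makes rule 2 impossible to satisfy; hence D.
The unique satisfying tagging is: N N D D N D D D.
Check: rule 1 ✓; rule 2 ✓; rule 3 ✓.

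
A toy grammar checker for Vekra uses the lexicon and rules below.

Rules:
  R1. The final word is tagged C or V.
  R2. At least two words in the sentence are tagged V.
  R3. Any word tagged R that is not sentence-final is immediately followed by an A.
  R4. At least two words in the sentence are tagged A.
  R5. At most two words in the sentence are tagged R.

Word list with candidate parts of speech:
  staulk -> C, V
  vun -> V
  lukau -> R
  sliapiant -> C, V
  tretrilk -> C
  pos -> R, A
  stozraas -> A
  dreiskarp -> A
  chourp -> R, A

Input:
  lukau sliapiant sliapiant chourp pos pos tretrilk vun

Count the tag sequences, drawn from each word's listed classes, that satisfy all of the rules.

Candidates per position — 1:lukau {R}; 2:sliapiant {C,V}; 3:sliapiant {C,V}; 4:chourp {R,A}; 5:pos {R,A}; 6:pos {R,A}; 7:tretrilk {C}; 8:vun {V}.
There are 32 candidate sequences in total.
Rule 3 cannot be satisfied by any choice of tags from the lexicon.
So there is no consistent tagging.
Count = 0.

0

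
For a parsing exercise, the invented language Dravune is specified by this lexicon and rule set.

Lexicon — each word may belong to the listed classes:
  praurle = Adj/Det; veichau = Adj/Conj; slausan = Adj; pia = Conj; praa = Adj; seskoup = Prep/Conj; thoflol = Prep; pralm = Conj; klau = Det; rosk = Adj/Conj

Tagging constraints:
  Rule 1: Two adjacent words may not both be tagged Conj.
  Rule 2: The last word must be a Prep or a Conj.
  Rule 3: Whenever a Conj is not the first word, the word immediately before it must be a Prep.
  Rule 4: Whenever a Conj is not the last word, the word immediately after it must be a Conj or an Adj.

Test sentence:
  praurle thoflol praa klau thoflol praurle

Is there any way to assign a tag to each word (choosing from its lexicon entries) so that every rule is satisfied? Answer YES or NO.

NO

Candidates per position — 1:praurle {Adj,Det}; 2:thoflol {Prep}; 3:praa {Adj}; 4:klau {Det}; 5:thoflol {Prep}; 6:praurle {Adj,Det}.
Rule 2 cannot be satisfied by any choice of tags from the lexicon.
So there is no consistent tagging.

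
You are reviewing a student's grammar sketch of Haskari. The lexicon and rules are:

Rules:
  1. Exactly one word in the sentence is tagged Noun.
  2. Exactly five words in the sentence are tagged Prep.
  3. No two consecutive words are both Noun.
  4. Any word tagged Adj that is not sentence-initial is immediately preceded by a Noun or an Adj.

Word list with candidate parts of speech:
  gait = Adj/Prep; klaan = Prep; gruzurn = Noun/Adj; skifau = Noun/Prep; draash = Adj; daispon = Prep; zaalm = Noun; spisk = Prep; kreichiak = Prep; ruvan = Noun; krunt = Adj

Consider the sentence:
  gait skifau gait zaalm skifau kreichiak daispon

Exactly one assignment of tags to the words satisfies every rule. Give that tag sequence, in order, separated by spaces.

Candidates per position — 1:gait {Adj,Prep}; 2:skifau {Noun,Prep}; 3:gait {Adj,Prep}; 4:zaalm {Noun}; 5:skifau {Noun,Prep}; 6:kreichiak {Prep}; 7:daispon {Prep}.
Word 2 cannot be Noun — rule 1 would then fail for every completion. It is Prep.
Word 3 cannot be Adj — rule 4 would then fail for every completion. It is Prep.
Word 5 cannot be Noun — rule 1 would then fail for every completion. It is Prep.
Word 1 cannot be Prep — rule 2 would then fail for every completion. It is Adj.
That leaves exactly one tagging: Adj Prep Prep Noun Prep Prep Prep.
Check: rule 1 ok; rule 2 ok; rule 3 ok; rule 4 ok.

Adj Prep Prep Noun Prep Prep Prep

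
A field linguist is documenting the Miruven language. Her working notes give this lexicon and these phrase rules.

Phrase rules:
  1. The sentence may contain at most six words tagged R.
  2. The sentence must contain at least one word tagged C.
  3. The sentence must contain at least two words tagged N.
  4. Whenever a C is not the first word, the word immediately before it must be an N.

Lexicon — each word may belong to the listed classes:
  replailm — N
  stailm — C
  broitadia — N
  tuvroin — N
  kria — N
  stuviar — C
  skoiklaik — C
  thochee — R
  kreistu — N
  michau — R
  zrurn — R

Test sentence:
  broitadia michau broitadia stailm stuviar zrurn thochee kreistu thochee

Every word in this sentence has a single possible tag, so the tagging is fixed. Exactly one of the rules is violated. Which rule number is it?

Fixed tagging: N R N C C R R N R.
Applying the rules: R1 ok, R2 ok, R3 ok, R4 fails.
Only rule 4 fails.

4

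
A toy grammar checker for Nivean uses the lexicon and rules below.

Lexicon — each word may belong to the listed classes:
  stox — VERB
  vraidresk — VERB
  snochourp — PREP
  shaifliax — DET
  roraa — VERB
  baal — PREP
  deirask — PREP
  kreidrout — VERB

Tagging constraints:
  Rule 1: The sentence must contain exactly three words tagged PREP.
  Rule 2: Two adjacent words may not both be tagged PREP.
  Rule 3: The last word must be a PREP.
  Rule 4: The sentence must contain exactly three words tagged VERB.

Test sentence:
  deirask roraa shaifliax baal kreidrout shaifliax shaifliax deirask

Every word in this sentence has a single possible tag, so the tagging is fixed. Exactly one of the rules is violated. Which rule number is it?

4

Fixed tagging: PREP VERB DET PREP VERB DET DET PREP.
Rule check: R1 holds, R2 holds, R3 holds, R4 violated.
Only rule 4 fails.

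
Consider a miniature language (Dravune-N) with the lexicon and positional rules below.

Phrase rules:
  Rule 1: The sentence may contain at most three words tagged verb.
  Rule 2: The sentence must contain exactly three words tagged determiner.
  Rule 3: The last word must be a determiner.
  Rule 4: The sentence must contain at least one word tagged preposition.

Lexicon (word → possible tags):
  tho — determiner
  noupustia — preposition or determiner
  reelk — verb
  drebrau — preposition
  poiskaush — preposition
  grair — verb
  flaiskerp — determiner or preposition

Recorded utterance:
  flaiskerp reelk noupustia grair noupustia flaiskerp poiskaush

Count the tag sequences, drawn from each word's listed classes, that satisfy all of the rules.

0

Candidates per position — 1:flaiskerp {determiner,preposition}; 2:reelk {verb}; 3:noupustia {preposition,determiner}; 4:grair {verb}; 5:noupustia {preposition,determiner}; 6:flaiskerp {determiner,preposition}; 7:poiskaush {preposition}.
There are 16 candidate sequences in total.
Rule 3 cannot be satisfied by any choice of tags from the lexicon.
So there is no consistent tagging.
Count = 0.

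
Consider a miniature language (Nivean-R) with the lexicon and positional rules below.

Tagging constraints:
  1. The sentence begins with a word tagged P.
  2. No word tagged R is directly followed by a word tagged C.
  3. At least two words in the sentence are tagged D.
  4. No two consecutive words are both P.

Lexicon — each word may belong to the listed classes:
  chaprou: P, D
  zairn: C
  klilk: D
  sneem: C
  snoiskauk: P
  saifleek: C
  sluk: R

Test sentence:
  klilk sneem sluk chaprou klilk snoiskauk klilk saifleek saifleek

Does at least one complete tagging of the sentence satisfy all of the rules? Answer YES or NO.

Candidates per position — 1:klilk {D}; 2:sneem {C}; 3:sluk {R}; 4:chaprou {P,D}; 5:klilk {D}; 6:snoiskauk {P}; 7:klilk {D}; 8:saifleek {C}; 9:saifleek {C}.
Rule 1 cannot be satisfied by any choice of tags from the lexicon.
So there is no consistent tagging.

NO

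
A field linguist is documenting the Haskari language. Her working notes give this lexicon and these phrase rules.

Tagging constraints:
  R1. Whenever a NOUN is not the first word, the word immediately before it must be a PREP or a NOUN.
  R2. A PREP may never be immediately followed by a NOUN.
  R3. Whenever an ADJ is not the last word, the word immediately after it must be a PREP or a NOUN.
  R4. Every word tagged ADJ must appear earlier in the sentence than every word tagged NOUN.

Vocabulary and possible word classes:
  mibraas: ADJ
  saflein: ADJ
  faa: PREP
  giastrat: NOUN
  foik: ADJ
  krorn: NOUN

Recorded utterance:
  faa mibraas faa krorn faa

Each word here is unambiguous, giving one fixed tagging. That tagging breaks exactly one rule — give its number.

2

Fixed tagging: PREP ADJ PREP NOUN PREP.
Checking each rule: R1 holds, R2 violated, R3 holds, R4 holds.
Only rule 2 fails.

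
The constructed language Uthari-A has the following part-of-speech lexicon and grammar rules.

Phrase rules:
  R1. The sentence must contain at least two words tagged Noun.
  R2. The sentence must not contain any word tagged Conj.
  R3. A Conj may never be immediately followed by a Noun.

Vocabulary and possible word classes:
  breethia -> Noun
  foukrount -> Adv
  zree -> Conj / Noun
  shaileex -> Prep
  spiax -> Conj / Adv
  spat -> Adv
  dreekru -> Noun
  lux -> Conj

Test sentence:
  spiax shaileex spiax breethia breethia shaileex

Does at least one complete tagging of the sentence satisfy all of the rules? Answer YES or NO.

Candidates per position — 1:spiax {Conj,Adv}; 2:shaileex {Prep}; 3:spiax {Conj,Adv}; 4:breethia {Noun}; 5:breethia {Noun}; 6:shaileex {Prep}.
One satisfying assignment: Adv Prep Adv Noun Noun Prep.
Check: rule 1 holds; rule 2 holds; rule 3 holds.

YES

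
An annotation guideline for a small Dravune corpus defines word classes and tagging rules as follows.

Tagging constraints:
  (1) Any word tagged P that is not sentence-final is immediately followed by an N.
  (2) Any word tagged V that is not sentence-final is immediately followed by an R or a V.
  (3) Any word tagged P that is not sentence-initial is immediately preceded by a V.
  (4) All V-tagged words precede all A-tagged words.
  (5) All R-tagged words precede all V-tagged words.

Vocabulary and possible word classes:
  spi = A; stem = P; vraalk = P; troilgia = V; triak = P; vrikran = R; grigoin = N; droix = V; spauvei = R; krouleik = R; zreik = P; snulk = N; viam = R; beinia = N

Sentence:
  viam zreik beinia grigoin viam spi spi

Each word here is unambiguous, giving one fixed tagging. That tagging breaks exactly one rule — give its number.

3

Fixed tagging: R P N N R A A.
Rule check: R1 pass, R2 pass, R3 fail, R4 pass, R5 pass.
Only rule 3 fails.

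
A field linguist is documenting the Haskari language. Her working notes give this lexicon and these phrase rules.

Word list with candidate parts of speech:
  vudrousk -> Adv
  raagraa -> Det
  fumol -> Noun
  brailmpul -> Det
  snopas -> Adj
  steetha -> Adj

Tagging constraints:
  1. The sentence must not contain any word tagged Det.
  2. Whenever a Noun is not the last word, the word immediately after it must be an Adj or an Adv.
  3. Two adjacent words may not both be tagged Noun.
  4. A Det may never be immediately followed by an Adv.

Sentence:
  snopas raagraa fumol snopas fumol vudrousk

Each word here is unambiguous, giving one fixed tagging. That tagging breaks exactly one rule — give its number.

1

Fixed tagging: Adj Det Noun Adj Noun Adv.
Rule check: R1 fails, R2 ok, R3 ok, R4 ok.
Only rule 1 fails.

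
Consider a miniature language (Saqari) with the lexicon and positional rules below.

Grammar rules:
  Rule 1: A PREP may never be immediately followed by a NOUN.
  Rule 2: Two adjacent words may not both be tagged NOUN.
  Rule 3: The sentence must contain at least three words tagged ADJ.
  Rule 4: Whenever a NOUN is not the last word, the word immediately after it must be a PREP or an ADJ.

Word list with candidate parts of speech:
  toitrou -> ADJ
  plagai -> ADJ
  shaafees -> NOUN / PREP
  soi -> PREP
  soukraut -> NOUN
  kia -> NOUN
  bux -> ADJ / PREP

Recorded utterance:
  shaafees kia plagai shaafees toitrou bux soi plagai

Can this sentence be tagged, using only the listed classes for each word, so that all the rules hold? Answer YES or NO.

NO

Candidates per position — 1:shaafees {NOUN,PREP}; 2:kia {NOUN}; 3:plagai {ADJ}; 4:shaafees {NOUN,PREP}; 5:toitrou {ADJ}; 6:bux {ADJ,PREP}; 7:soi {PREP}; 8:plagai {ADJ}.
Every candidate sequence violates at least one rule; no consistent tagging exists.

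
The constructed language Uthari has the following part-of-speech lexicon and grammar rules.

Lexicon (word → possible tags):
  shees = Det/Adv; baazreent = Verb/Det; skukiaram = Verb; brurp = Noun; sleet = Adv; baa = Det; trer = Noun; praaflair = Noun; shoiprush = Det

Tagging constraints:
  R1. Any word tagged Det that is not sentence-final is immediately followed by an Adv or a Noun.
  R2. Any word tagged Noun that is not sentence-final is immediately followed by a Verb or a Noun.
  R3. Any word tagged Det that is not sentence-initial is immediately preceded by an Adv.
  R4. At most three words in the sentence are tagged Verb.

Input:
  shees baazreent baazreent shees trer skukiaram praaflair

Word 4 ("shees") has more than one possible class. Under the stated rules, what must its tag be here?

Adv

Candidates per position — 1:shees {Det,Adv}; 2:baazreent {Verb,Det}; 3:baazreent {Verb,Det}; 4:shees {Det,Adv}; 5:trer {Noun}; 6:skukiaram {Verb}; 7:praaflair {Noun}.
Position 1: tagging it Det would leave rule 1 unsatisfiable, so it must be Adv.
Position 2: tagging it Det would leave rule 1 unsatisfiable, so it must be Verb.
Position 3: tagging it Det would leave rule 3 unsatisfiable, so it must be Verb.
Position 4: tagging it Det would leave rule 3 unsatisfiable, so it must be Adv.
The unique satisfying tagging is: Adv Verb Verb Adv Noun Verb Noun.
Checking: rule 1 holds; rule 2 holds; rule 3 holds; rule 4 holds.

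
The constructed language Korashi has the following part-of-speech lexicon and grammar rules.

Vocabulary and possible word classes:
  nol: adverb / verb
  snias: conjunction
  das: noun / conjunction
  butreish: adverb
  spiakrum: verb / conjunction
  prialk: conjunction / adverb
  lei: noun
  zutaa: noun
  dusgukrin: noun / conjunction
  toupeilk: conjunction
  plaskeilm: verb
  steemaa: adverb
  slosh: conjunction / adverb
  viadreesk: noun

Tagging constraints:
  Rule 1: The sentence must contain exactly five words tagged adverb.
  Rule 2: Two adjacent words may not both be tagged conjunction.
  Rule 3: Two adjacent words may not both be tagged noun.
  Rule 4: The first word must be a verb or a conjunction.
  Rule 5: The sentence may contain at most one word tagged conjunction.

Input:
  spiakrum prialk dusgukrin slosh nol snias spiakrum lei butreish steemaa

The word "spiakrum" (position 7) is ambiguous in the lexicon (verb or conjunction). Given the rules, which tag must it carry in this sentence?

Candidates per position — 1:spiakrum {verb,conjunction}; 2:prialk {conjunction,adverb}; 3:dusgukrin {noun,conjunction}; 4:slosh {conjunction,adverb}; 5:nol {adverb,verb}; 6:snias {conjunction}; 7:spiakrum {verb,conjunction}; 8:lei {noun}; 9:butreish {adverb}; 10:steemaa {adverb}.
If word 1 were conjunction, no tagging could satisfy rule 5; so word 1 is verb.
If word 2 were conjunction, no tagging could satisfy rule 1; so word 2 is adverb.
If word 3 were conjunction, no tagging could satisfy rule 5; so word 3 is noun.
If word 4 were conjunction, no tagging could satisfy rule 1; so word 4 is adverb.
If word 5 were verb, no tagging could satisfy rule 1; so word 5 is adverb.
If word 7 were conjunction, no tagging could satisfy rule 2; so word 7 is verb.
The only consistent sequence is: verb adverb noun adverb adverb conjunction verb noun adverb adverb.
Check: rule 1 satisfied; rule 2 satisfied; rule 3 satisfied; rule 4 satisfied; rule 5 satisfied.

verb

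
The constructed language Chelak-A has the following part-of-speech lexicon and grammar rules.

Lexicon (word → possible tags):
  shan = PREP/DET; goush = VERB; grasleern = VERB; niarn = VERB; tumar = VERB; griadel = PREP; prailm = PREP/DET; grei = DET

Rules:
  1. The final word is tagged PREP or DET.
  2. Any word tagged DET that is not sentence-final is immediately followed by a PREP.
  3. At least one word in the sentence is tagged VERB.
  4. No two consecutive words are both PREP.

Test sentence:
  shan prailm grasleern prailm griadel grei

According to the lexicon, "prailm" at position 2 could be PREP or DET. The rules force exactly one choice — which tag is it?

Candidates per position — 1:shan {PREP,DET}; 2:prailm {PREP,DET}; 3:grasleern {VERB}; 4:prailm {PREP,DET}; 5:griadel {PREP}; 6:grei {DET}.
Position 2: DET is ruled out by rule 2; that leaves PREP.
Position 4: PREP is ruled out by rule 4; that leaves DET.
Position 1: PREP is ruled out by rule 4; that leaves DET.
The unique satisfying tagging is: DET PREP VERB DET PREP DET.
Checking: rule 1 holds; rule 2 holds; rule 3 holds; rule 4 holds.

PREP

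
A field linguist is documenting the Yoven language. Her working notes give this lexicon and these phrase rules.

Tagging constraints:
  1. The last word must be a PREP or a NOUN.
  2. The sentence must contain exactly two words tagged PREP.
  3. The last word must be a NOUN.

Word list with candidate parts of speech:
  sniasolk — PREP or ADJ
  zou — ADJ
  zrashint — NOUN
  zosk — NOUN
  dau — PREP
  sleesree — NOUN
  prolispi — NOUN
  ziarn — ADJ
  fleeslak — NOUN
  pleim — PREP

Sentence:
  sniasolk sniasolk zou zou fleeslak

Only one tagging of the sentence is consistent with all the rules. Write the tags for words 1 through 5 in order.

PREP PREP ADJ ADJ NOUN

Candidates per position — 1:sniasolk {PREP,ADJ}; 2:sniasolk {PREP,ADJ}; 3:zou {ADJ}; 4:zou {ADJ}; 5:fleeslak {NOUN}.
Position 1: ADJ is ruled out by rule 2; that leaves PREP.
Position 2: ADJ is ruled out by rule 2; that leaves PREP.
That leaves exactly one tagging: PREP PREP ADJ ADJ NOUN.
Checking: rule 1 holds; rule 2 holds; rule 3 holds.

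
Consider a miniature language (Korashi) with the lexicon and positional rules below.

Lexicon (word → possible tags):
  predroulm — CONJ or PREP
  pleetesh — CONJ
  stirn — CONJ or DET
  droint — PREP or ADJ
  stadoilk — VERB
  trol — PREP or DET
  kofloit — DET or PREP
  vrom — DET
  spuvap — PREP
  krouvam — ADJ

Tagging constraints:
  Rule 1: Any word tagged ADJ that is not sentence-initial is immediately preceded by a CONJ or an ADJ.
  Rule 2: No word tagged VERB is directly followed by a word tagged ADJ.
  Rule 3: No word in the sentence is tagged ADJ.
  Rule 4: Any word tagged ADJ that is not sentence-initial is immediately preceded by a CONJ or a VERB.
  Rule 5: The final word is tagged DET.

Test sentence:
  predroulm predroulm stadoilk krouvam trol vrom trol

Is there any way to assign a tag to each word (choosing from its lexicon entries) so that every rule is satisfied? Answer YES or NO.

NO

Candidates per position — 1:predroulm {CONJ,PREP}; 2:predroulm {CONJ,PREP}; 3:stadoilk {VERB}; 4:krouvam {ADJ}; 5:trol {PREP,DET}; 6:vrom {DET}; 7:trol {PREP,DET}.
Rule 1 cannot be satisfied by any choice of tags from the lexicon.
So there is no consistent tagging.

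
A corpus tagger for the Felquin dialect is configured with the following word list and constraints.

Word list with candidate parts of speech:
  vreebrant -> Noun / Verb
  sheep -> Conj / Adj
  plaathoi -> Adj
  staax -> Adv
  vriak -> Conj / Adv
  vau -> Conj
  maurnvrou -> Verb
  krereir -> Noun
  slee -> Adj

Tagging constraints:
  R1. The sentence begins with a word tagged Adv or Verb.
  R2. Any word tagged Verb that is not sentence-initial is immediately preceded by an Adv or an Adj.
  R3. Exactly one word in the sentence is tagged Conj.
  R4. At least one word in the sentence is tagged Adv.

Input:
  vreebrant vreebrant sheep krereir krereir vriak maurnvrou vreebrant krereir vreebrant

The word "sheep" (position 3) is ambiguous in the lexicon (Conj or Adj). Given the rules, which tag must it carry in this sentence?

Conj

Candidates per position — 1:vreebrant {Noun,Verb}; 2:vreebrant {Noun,Verb}; 3:sheep {Conj,Adj}; 4:krereir {Noun}; 5:krereir {Noun}; 6:vriak {Conj,Adv}; 7:maurnvrou {Verb}; 8:vreebrant {Noun,Verb}; 9:krereir {Noun}; 10:vreebrant {Noun,Verb}.
If word 1 were Noun, no tagging could satisfy rule 1; so word 1 is Verb.
If word 2 were Verb, no tagging could satisfy rule 2; so word 2 is Noun.
If word 6 were Conj, no tagging could satisfy rule 2; so word 6 is Adv.
If word 8 were Verb, no tagging could satisfy rule 2; so word 8 is Noun.
If word 10 were Verb, no tagging could satisfy rule 2; so word 10 is Noun.
If word 3 were Adj, no tagging could satisfy rule 3; so word 3 is Conj.
The unique satisfying tagging is: Verb Noun Conj Noun Noun Adv Verb Noun Noun Noun.
Checking: rule 1 ✓; rule 2 ✓; rule 3 ✓; rule 4 ✓.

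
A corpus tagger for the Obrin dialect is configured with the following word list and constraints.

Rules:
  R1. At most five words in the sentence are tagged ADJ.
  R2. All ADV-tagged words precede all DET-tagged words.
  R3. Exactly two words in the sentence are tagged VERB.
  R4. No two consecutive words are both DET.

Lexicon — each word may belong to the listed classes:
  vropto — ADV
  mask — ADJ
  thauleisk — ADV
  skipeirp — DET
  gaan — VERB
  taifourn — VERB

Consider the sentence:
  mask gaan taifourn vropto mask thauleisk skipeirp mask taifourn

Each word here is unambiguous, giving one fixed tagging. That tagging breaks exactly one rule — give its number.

3

Fixed tagging: ADJ VERB VERB ADV ADJ ADV DET ADJ VERB.
Applying the rules: R1 holds, R2 holds, R3 violated, R4 holds.
Only rule 3 fails.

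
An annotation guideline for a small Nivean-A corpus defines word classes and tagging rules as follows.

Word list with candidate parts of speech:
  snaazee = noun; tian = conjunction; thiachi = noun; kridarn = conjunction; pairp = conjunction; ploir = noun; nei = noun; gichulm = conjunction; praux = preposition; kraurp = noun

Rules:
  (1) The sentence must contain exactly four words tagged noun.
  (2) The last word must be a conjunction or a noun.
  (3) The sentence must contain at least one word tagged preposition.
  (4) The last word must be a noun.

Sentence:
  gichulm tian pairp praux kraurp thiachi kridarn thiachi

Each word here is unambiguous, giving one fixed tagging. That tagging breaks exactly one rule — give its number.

Fixed tagging: conjunction conjunction conjunction preposition noun noun conjunction noun.
Applying the rules: R1 fail, R2 pass, R3 pass, R4 pass.
Only rule 1 fails.

1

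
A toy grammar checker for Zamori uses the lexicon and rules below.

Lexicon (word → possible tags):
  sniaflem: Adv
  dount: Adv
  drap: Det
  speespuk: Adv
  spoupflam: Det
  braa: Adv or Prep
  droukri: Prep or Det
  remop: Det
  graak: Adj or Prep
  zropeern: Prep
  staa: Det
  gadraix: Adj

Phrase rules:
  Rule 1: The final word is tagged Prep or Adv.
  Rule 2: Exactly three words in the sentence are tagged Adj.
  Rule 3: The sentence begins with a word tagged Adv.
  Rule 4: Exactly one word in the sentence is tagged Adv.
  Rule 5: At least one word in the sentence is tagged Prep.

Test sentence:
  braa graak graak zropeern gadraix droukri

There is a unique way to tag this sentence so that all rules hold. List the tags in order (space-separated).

Candidates per position — 1:braa {Adv,Prep}; 2:graak {Adj,Prep}; 3:graak {Adj,Prep}; 4:zropeern {Prep}; 5:gadraix {Adj}; 6:droukri {Prep,Det}.
Position 1: Prep is ruled out by rule 3; that leaves Adv.
Position 2: Prep is ruled out by rule 2; that leaves Adj.
Position 3: Prep is ruled out by rule 2; that leaves Adj.
Position 6: Det is ruled out by rule 1; that leaves Prep.
The only consistent sequence is: Adv Adj Adj Prep Adj Prep.
Rule-by-rule: rule 1 satisfied; rule 2 satisfied; rule 3 satisfied; rule 4 satisfied; rule 5 satisfied.

Adv Adj Adj Prep Adj Prep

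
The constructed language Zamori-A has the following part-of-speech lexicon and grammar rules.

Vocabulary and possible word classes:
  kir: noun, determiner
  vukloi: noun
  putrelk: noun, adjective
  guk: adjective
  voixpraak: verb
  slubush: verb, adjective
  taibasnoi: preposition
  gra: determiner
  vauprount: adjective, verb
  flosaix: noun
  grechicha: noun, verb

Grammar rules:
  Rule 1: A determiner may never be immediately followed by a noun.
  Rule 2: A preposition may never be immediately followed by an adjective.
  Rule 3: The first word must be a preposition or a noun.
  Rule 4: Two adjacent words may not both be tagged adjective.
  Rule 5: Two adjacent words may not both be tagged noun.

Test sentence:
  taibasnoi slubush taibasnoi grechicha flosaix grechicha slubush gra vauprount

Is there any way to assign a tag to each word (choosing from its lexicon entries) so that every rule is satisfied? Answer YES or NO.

Candidates per position — 1:taibasnoi {preposition}; 2:slubush {verb,adjective}; 3:taibasnoi {preposition}; 4:grechicha {noun,verb}; 5:flosaix {noun}; 6:grechicha {noun,verb}; 7:slubush {verb,adjective}; 8:gra {determiner}; 9:vauprount {adjective,verb}.
One satisfying assignment: preposition verb preposition verb noun verb verb determiner verb.
Rule-by-rule: rule 1 satisfied; rule 2 satisfied; rule 3 satisfied; rule 4 satisfied; rule 5 satisfied.

YES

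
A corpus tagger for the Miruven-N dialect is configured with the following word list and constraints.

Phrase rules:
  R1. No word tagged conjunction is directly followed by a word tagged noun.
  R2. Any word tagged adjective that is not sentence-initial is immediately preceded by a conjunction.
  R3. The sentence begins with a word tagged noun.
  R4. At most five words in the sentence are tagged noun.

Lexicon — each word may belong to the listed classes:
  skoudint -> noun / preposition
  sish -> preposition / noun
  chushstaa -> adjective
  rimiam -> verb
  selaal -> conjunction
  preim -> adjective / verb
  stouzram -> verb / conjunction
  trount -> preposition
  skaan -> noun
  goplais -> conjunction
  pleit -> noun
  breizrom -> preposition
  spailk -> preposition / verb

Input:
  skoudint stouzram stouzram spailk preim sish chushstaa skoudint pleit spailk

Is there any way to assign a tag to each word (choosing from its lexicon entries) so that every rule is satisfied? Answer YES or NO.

Candidates per position — 1:skoudint {noun,preposition}; 2:stouzram {verb,conjunction}; 3:stouzram {verb,conjunction}; 4:spailk {preposition,verb}; 5:preim {adjective,verb}; 6:sish {preposition,noun}; 7:chushstaa {adjective}; 8:skoudint {noun,preposition}; 9:pleit {noun}; 10:spailk {preposition,verb}.
Rule 2 cannot be satisfied by any choice of tags from the lexicon.
So there is no consistent tagging.

NO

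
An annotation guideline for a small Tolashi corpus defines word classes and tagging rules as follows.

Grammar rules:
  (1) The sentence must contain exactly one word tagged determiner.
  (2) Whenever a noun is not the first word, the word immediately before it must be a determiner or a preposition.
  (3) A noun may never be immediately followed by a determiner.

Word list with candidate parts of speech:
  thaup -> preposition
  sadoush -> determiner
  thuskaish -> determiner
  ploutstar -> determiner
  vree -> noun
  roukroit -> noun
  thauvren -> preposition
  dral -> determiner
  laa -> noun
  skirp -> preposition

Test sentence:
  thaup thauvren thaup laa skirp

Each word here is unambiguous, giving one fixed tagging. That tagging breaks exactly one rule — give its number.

1

Fixed tagging: preposition preposition preposition noun preposition.
Rule check: R1 ✗, R2 ✓, R3 ✓.
Only rule 1 fails.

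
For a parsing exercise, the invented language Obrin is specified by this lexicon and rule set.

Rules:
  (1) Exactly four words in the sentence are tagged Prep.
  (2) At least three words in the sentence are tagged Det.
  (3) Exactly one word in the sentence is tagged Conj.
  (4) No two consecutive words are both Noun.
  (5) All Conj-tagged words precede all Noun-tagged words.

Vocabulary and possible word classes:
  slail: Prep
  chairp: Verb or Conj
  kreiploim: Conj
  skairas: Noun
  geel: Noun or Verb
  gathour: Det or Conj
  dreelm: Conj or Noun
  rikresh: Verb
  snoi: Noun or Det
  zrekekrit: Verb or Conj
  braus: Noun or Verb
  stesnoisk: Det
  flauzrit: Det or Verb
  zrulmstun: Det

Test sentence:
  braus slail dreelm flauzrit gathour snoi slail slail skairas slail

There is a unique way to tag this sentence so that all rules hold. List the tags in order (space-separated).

Candidates per position — 1:braus {Noun,Verb}; 2:slail {Prep}; 3:dreelm {Conj,Noun}; 4:flauzrit {Det,Verb}; 5:gathour {Det,Conj}; 6:snoi {Noun,Det}; 7:slail {Prep}; 8:slail {Prep}; 9:skairas {Noun}; 10:slail {Prep}.
At position 4, choosing Verb makes rule 2 impossible to satisfy; hence Det.
At position 5, choosing Conj makes rule 2 impossible to satisfy; hence Det.
At position 6, choosing Noun makes rule 2 impossible to satisfy; hence Det.
At position 3, choosing Noun makes rule 3 impossible to satisfy; hence Conj.
At position 1, choosing Noun makes rule 5 impossible to satisfy; hence Verb.
That leaves exactly one tagging: Verb Prep Conj Det Det Det Prep Prep Noun Prep.
Rule-by-rule: rule 1 satisfied; rule 2 satisfied; rule 3 satisfied; rule 4 satisfied; rule 5 satisfied.

Verb Prep Conj Det Det Det Prep Prep Noun Prep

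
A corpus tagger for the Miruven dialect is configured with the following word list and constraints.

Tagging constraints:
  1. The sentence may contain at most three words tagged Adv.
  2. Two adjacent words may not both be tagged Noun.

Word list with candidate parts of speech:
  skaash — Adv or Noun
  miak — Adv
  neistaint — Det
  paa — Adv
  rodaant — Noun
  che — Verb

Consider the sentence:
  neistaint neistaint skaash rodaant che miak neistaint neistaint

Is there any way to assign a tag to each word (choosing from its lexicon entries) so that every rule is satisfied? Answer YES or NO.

YES

Candidates per position — 1:neistaint {Det}; 2:neistaint {Det}; 3:skaash {Adv,Noun}; 4:rodaant {Noun}; 5:che {Verb}; 6:miak {Adv}; 7:neistaint {Det}; 8:neistaint {Det}.
One satisfying assignment: Det Det Adv Noun Verb Adv Det Det.
Verifying each rule — rule 1 satisfied; rule 2 satisfied.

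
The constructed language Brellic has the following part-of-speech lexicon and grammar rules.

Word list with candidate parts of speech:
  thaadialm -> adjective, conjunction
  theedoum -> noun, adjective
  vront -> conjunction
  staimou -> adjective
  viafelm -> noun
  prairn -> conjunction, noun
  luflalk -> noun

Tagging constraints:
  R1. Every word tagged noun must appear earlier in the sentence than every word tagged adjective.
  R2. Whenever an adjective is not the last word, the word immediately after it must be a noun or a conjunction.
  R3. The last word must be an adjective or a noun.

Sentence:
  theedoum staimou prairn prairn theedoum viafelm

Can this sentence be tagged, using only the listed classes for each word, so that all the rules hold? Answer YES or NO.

NO

Candidates per position — 1:theedoum {noun,adjective}; 2:staimou {adjective}; 3:prairn {conjunction,noun}; 4:prairn {conjunction,noun}; 5:theedoum {noun,adjective}; 6:viafelm {noun}.
Rule 1 cannot be satisfied by any choice of tags from the lexicon.
So there is no consistent tagging.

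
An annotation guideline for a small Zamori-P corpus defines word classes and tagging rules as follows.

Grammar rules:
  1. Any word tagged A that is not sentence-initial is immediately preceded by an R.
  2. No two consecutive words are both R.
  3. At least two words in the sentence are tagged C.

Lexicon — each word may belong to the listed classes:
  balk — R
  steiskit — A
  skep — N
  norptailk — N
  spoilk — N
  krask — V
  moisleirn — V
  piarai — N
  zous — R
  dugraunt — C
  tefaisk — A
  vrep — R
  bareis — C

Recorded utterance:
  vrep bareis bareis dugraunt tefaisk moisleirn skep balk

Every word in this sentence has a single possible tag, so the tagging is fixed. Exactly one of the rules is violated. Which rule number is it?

Fixed tagging: R C C C A V N R.
Applying the rules: R1 fails, R2 ok, R3 ok.
Only rule 1 fails.

1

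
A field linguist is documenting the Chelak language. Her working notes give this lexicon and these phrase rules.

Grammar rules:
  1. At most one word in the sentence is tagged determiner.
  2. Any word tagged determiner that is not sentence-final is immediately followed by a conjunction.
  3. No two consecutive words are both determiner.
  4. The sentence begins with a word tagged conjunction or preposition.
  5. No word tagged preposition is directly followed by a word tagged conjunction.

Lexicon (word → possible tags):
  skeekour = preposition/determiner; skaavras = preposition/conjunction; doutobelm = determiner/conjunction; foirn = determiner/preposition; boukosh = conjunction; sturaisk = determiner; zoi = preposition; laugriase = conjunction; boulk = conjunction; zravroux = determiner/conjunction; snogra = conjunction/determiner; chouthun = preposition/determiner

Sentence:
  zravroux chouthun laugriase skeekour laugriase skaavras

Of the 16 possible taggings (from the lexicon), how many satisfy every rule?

Candidates per position — 1:zravroux {determiner,conjunction}; 2:chouthun {preposition,determiner}; 3:laugriase {conjunction}; 4:skeekour {preposition,determiner}; 5:laugriase {conjunction}; 6:skaavras {preposition,conjunction}.
There are 16 candidate sequences in total.
Every candidate sequence violates at least one rule; no consistent tagging exists.
Count = 0.

0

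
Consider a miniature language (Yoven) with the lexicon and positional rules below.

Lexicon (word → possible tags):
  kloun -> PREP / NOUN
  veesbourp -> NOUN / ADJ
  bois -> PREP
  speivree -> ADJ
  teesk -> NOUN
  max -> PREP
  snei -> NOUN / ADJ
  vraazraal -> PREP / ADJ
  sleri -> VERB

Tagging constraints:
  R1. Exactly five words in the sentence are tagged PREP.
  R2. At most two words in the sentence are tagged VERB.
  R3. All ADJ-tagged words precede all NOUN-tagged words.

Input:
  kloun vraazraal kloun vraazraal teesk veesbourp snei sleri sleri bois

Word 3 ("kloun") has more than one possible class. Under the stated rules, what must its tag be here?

PREP

Candidates per position — 1:kloun {PREP,NOUN}; 2:vraazraal {PREP,ADJ}; 3:kloun {PREP,NOUN}; 4:vraazraal {PREP,ADJ}; 5:teesk {NOUN}; 6:veesbourp {NOUN,ADJ}; 7:snei {NOUN,ADJ}; 8:sleri {VERB}; 9:sleri {VERB}; 10:bois {PREP}.
At position 1, choosing NOUN makes rule 1 impossible to satisfy; hence PREP.
At position 2, choosing ADJ makes rule 1 impossible to satisfy; hence PREP.
At position 3, choosing NOUN makes rule 1 impossible to satisfy; hence PREP.
At position 4, choosing ADJ makes rule 1 impossible to satisfy; hence PREP.
At position 6, choosing ADJ makes rule 3 impossible to satisfy; hence NOUN.
At position 7, choosing ADJ makes rule 3 impossible to satisfy; hence NOUN.
That leaves exactly one tagging: PREP PREP PREP PREP NOUN NOUN NOUN VERB VERB PREP.
Check: rule 1 ok; rule 2 ok; rule 3 ok.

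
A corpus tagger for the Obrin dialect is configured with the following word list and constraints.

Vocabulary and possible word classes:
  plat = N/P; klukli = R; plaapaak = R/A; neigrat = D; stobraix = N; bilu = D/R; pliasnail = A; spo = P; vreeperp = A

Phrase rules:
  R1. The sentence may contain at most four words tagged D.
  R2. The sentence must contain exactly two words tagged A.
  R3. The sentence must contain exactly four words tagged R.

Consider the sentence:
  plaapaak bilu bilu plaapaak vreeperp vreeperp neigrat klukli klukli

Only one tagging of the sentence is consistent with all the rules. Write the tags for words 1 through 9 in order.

R D D R A A D R R

Candidates per position — 1:plaapaak {R,A}; 2:bilu {D,R}; 3:bilu {D,R}; 4:plaapaak {R,A}; 5:vreeperp {A}; 6:vreeperp {A}; 7:neigrat {D}; 8:klukli {R}; 9:klukli {R}.
At position 1, choosing A makes rule 2 impossible to satisfy; hence R.
At position 4, choosing A makes rule 2 impossible to satisfy; hence R.
At position 2, choosing R makes rule 3 impossible to satisfy; hence D.
At position 3, choosing R makes rule 3 impossible to satisfy; hence D.
That leaves exactly one tagging: R D D R A A D R R.
Rule-by-rule: rule 1 ✓; rule 2 ✓; rule 3 ✓.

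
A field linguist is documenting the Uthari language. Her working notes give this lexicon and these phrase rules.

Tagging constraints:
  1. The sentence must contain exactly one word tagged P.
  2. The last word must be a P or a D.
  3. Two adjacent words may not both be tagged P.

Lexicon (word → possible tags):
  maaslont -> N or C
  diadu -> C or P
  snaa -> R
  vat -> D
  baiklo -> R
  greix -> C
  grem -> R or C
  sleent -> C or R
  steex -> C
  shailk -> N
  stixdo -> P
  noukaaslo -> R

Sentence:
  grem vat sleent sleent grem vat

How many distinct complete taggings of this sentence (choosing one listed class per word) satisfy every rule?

Candidates per position — 1:grem {R,C}; 2:vat {D}; 3:sleent {C,R}; 4:sleent {C,R}; 5:grem {R,C}; 6:vat {D}.
There are 16 candidate sequences in total.
Rule 1 cannot be satisfied by any choice of tags from the lexicon.
So there is no consistent tagging.
Count = 0.

0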